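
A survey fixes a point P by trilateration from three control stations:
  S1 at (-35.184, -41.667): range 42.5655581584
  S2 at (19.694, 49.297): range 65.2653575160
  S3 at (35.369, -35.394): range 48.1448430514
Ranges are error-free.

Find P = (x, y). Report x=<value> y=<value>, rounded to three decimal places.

eq1: (x + 35.184)² + (y + 41.667)² = 42.5655581584²
eq2: (x − 19.694)² + (y − 49.297)² = 65.2653575160²
eq3: (x − 35.369)² + (y + 35.394)² = 48.1448430514²
eq1−eq3, eq1−eq2 (x²,y² cancel):
  141.106·x + 12.546·y = -976.450519
  109.756·x + 181.928·y = -2603.745050
det = 141.106·181.928 − 12.546·109.756 = 24294.133592
x = (-976.450519·181.928 − 12.546·-2603.745050) / 24294.133592 = -5.967577
y = (141.106·-2603.745050 − -976.450519·109.756) / 24294.133592 = -10.711752

x=-5.968 y=-10.712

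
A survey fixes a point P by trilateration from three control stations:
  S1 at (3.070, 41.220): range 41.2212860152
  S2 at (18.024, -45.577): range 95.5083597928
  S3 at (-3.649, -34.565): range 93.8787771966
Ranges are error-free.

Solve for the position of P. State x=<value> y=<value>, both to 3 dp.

x=43.972 y=46.339

eq1: (x − 3.070)² + (y − 41.220)² = 41.2212860152²
eq2: (x − 18.024)² + (y + 45.577)² = 95.5083597928²
eq3: (x + 3.649)² + (y + 34.565)² = 93.8787771966²
eq2−eq3, eq2−eq1 (x²,y² cancel):
  -43.346·x + 22.024·y = -885.451097
  -29.908·x + 173.594·y = 6729.038165
det = -43.346·173.594 − 22.024·-29.908 = -6865.911732
x = (-885.451097·173.594 − 22.024·6729.038165) / -6865.911732 = 43.972213
y = (-43.346·6729.038165 − -885.451097·-29.908) / -6865.911732 = 46.338924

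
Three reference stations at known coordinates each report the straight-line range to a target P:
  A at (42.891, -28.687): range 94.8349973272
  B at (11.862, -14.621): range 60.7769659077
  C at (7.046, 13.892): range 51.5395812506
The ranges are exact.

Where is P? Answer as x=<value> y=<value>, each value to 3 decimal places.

eq1: (x − 42.891)² + (y + 28.687)² = 94.8349973272²
eq2: (x − 11.862)² + (y + 14.621)² = 60.7769659077²
eq3: (x − 7.046)² + (y − 13.892)² = 51.5395812506²
eq2−eq3, eq2−eq1 (x²,y² cancel):
  -9.632·x + 57.026·y = 925.664244
  62.058·x − 28.132·y = -2991.735968
det = -9.632·-28.132 − 57.026·62.058 = -3267.952084
x = (925.664244·-28.132 − 57.026·-2991.735968) / -3267.952084 = -44.237475
y = (-9.632·-2991.735968 − 925.664244·62.058) / -3267.952084 = 8.760370

x=-44.237 y=8.760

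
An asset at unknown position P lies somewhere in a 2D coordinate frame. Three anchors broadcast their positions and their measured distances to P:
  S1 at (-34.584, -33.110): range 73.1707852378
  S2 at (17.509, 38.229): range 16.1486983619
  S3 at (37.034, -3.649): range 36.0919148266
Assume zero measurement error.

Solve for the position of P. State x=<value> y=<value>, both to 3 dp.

eq1: (x + 34.584)² + (y + 33.110)² = 73.1707852378²
eq2: (x − 17.509)² + (y − 38.229)² = 16.1486983619²
eq3: (x − 37.034)² + (y + 3.649)² = 36.0919148266²
eq2−eq3, eq2−eq1 (x²,y² cancel):
  39.050·x − 83.756·y = -1425.035022
  -104.186·x − 142.678·y = -4568.879720
det = 39.050·-142.678 − -83.756·-104.186 = -14297.778516
x = (-1425.035022·-142.678 − -83.756·-4568.879720) / -14297.778516 = 12.543903
y = (39.050·-4568.879720 − -1425.035022·-104.186) / -14297.778516 = 22.862534

x=12.544 y=22.863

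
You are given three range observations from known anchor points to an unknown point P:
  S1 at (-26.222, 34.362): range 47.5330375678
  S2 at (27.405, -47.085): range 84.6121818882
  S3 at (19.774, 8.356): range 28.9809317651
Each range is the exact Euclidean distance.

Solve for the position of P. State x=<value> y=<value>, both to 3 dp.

x=21.220 y=37.301

eq1: (x + 26.222)² + (y − 34.362)² = 47.5330375678²
eq2: (x − 27.405)² + (y + 47.085)² = 84.6121818882²
eq3: (x − 19.774)² + (y − 8.356)² = 28.9809317651²
eq3−eq2, eq3−eq1 (x²,y² cancel):
  15.262·x − 110.882·y = -3812.129480
  -91.992·x + 52.012·y = -11.988738
det = 15.262·52.012 − -110.882·-91.992 = -9406.449800
x = (-3812.129480·52.012 − -110.882·-11.988738) / -9406.449800 = 21.220101
y = (15.262·-11.988738 − -3812.129480·-91.992) / -9406.449800 = 37.300830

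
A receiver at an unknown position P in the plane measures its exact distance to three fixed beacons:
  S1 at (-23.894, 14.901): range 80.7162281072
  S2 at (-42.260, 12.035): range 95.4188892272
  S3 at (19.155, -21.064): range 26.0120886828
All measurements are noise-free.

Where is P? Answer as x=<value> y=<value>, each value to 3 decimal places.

eq1: (x + 23.894)² + (y − 14.901)² = 80.7162281072²
eq2: (x + 42.260)² + (y − 12.035)² = 95.4188892272²
eq3: (x − 19.155)² + (y + 21.064)² = 26.0120886828²
eq2−eq1, eq2−eq3 (x²,y² cancel):
  36.732·x + 5.732·y = 1451.869154
  122.830·x − 66.198·y = 7307.992960
det = 36.732·-66.198 − 5.732·122.830 = -3135.646496
x = (1451.869154·-66.198 − 5.732·7307.992960) / -3135.646496 = 44.010143
y = (36.732·7307.992960 − 1451.869154·122.830) / -3135.646496 = -28.735417

x=44.010 y=-28.735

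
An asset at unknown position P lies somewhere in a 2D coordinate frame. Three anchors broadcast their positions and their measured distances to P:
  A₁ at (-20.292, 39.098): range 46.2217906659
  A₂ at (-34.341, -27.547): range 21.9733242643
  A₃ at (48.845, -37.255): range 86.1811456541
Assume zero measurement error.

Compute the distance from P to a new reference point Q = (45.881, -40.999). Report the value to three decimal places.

eq1: (x + 20.292)² + (y − 39.098)² = 46.2217906659²
eq2: (x + 34.341)² + (y + 27.547)² = 21.9733242643²
eq3: (x − 48.845)² + (y + 37.255)² = 86.1811456541²
eq3−eq1, eq3−eq2 (x²,y² cancel):
  -138.274·x + 152.706·y = 3457.385752
  -166.372·x + 19.416·y = 5108.735327
det = -138.274·19.416 − 152.706·-166.372 = 22721.274648
x = (3457.385752·19.416 − 152.706·5108.735327) / 22721.274648 = -31.380543
y = (-138.274·5108.735327 − 3457.385752·-166.372) / 22721.274648 = -5.774020
|P − Q| = √((-31.380543 − 45.881)² + (-5.774020 − -40.999)²) = 84.912574

84.913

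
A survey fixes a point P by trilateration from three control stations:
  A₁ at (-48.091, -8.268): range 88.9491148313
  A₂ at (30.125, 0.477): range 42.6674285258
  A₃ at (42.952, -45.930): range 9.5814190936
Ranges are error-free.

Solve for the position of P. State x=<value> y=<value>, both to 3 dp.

eq1: (x + 48.091)² + (y + 8.268)² = 88.9491148313²
eq2: (x − 30.125)² + (y − 0.477)² = 42.6674285258²
eq3: (x − 42.952)² + (y + 45.930)² = 9.5814190936²
eq3−eq1, eq3−eq2 (x²,y² cancel):
  -182.086·x + 75.324·y = -9393.476536
  -25.654·x + 92.814·y = -4775.401915
det = -182.086·92.814 − 75.324·-25.654 = -14967.768108
x = (-9393.476536·92.814 − 75.324·-4775.401915) / -14967.768108 = 34.216441
y = (-182.086·-4775.401915 − -9393.476536·-25.654) / -14967.768108 = -41.993808

x=34.216 y=-41.994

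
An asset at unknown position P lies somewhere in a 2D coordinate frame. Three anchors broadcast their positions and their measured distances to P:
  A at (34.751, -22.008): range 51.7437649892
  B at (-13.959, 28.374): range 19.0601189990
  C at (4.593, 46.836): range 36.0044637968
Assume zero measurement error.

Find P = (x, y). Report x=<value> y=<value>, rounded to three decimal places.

x=-4.295 y=11.946

eq1: (x − 34.751)² + (y + 22.008)² = 51.7437649892²
eq2: (x + 13.959)² + (y − 28.374)² = 19.0601189990²
eq3: (x − 4.593)² + (y − 46.836)² = 36.0044637968²
eq2−eq1, eq2−eq3 (x²,y² cancel):
  97.420·x − 100.764·y = -1622.082571
  37.104·x + 36.924·y = 281.735711
det = 97.420·36.924 − -100.764·37.104 = 7335.883536
x = (-1622.082571·36.924 − -100.764·281.735711) / 7335.883536 = -4.294637
y = (97.420·281.735711 − -1622.082571·37.104) / 7335.883536 = 11.945725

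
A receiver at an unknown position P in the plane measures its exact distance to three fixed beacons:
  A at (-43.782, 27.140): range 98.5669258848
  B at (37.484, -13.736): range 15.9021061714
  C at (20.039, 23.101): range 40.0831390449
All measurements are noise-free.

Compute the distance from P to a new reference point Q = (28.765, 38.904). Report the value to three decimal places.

eq1: (x + 43.782)² + (y − 27.140)² = 98.5669258848²
eq2: (x − 37.484)² + (y + 13.736)² = 15.9021061714²
eq3: (x − 20.039)² + (y − 23.101)² = 40.0831390449²
eq1−eq3, eq1−eq2 (x²,y² cancel):
  127.642·x − 8.078·y = 6390.555441
  162.532·x − 81.752·y = 8402.846726
det = 127.642·-81.752 − -8.078·162.532 = -9122.055288
x = (6390.555441·-81.752 − -8.078·8402.846726) / -9122.055288 = 49.831149
y = (127.642·8402.846726 − 6390.555441·162.532) / -9122.055288 = -3.714777
|P − Q| = √((49.831149 − 28.765)² + (-3.714777 − 38.904)²) = 47.540959

47.541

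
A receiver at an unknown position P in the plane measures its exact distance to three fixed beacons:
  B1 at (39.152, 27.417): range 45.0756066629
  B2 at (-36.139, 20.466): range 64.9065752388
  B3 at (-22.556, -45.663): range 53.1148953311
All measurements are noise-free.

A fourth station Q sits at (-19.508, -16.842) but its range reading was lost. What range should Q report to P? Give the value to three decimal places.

eq1: (x − 39.152)² + (y − 27.417)² = 45.0756066629²
eq2: (x + 36.139)² + (y − 20.466)² = 64.9065752388²
eq3: (x + 22.556)² + (y + 45.663)² = 53.1148953311²
eq2−eq3, eq2−eq1 (x²,y² cancel):
  27.166·x − 132.258·y = 2260.669631
  150.582·x + 13.902·y = 2740.739709
det = 27.166·13.902 − -132.258·150.582 = 20293.335888
x = (2260.669631·13.902 − -132.258·2740.739709) / 20293.335888 = 19.410933
y = (27.166·2740.739709 − 2260.669631·150.582) / 20293.335888 = -13.105840
|P − Q| = √((19.410933 − -19.508)² + (-13.105840 − -16.842)²) = 39.097855

39.098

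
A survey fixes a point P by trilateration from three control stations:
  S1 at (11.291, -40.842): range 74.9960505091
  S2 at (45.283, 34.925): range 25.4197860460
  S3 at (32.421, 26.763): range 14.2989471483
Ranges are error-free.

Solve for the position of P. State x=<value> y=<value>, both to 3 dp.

eq1: (x − 11.291)² + (y + 40.842)² = 74.9960505091²
eq2: (x − 45.283)² + (y − 34.925)² = 25.4197860460²
eq3: (x − 32.421)² + (y − 26.763)² = 14.2989471483²
eq3−eq1, eq3−eq2 (x²,y² cancel):
  -42.260·x − 135.210·y = -5391.771467
  25.724·x + 16.324·y = 1061.220671
det = -42.260·16.324 − -135.210·25.724 = 2788.289800
x = (-5391.771467·16.324 − -135.210·1061.220671) / 2788.289800 = 19.894765
y = (-42.260·1061.220671 − -5391.771467·25.724) / 2788.289800 = 33.658891

x=19.895 y=33.659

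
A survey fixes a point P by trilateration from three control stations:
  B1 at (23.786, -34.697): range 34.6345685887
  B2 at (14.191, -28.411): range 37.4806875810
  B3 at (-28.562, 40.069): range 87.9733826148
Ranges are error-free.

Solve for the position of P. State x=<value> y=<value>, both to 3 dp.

eq1: (x − 23.786)² + (y + 34.697)² = 34.6345685887²
eq2: (x − 14.191)² + (y + 28.411)² = 37.4806875810²
eq3: (x + 28.562)² + (y − 40.069)² = 87.9733826148²
eq3−eq1, eq3−eq2 (x²,y² cancel):
  104.696·x − 149.532·y = 5888.105707
  85.506·x − 136.960·y = 4921.770904
det = 104.696·-136.960 − -149.532·85.506 = -1553.280968
x = (5888.105707·-136.960 − -149.532·4921.770904) / -1553.280968 = 45.370227
y = (104.696·4921.770904 − 5888.105707·85.506) / -1553.280968 = -7.610574

x=45.370 y=-7.611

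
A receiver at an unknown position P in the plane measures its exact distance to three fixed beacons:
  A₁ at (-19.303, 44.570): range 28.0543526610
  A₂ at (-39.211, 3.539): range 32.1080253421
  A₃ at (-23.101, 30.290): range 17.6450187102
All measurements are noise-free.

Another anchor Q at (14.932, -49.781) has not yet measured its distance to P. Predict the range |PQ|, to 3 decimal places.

eq1: (x + 19.303)² + (y − 44.570)² = 28.0543526610²
eq2: (x + 39.211)² + (y − 3.539)² = 32.1080253421²
eq3: (x + 23.101)² + (y − 30.290)² = 17.6450187102²
eq3−eq2, eq3−eq1 (x²,y² cancel):
  -32.220·x − 53.502·y = -620.691865
  7.596·x + 28.560·y = 432.250390
det = -32.220·28.560 − -53.502·7.596 = -513.802008
x = (-620.691865·28.560 − -53.502·432.250390) / -513.802008 = -10.508524
y = (-32.220·432.250390 − -620.691865·7.596) / -513.802008 = 17.929732
|P − Q| = √((-10.508524 − 14.932)² + (17.929732 − -49.781)²) = 72.332313

72.332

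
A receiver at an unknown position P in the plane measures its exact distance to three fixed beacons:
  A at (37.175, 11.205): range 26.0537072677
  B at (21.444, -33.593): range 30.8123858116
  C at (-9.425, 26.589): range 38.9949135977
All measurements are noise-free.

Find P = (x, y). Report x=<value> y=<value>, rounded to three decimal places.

x=15.564 y=-3.347

eq1: (x − 37.175)² + (y − 11.205)² = 26.0537072677²
eq2: (x − 21.444)² + (y + 33.593)² = 30.8123858116²
eq3: (x + 9.425)² + (y − 26.589)² = 38.9949135977²
eq3−eq2, eq3−eq1 (x²,y² cancel):
  61.738·x − 120.364·y = 1363.729406
  93.200·x − 30.768·y = 1553.534728
det = 61.738·-30.768 − -120.364·93.200 = 9318.370016
x = (1363.729406·-30.768 − -120.364·1553.534728) / 9318.370016 = 15.563927
y = (61.738·1553.534728 − 1363.729406·93.200) / 9318.370016 = -3.346879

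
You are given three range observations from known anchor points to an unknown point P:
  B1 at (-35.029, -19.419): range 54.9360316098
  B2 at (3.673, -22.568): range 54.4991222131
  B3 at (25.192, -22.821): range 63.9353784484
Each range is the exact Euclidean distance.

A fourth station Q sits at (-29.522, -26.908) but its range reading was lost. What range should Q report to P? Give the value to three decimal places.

eq1: (x + 35.029)² + (y + 19.419)² = 54.9360316098²
eq2: (x − 3.673)² + (y + 22.568)² = 54.4991222131²
eq3: (x − 25.192)² + (y + 22.821)² = 63.9353784484²
eq3−eq2, eq3−eq1 (x²,y² cancel):
  -43.038·x + 0.506·y = 484.948943
  -120.442·x + 6.804·y = 1518.458545
det = -43.038·6.804 − 0.506·-120.442 = -231.886900
x = (484.948943·6.804 − 0.506·1518.458545) / -231.886900 = -10.915893
y = (-43.038·1518.458545 − 484.948943·-120.442) / -231.886900 = 29.942175
|P − Q| = √((-10.915893 − -29.522)² + (29.942175 − -26.908)²) = 59.817470

59.817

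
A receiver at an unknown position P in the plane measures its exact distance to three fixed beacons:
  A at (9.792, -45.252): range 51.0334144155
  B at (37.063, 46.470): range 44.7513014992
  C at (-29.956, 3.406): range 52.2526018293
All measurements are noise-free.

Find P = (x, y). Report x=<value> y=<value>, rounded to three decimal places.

x=22.290 y=4.227

eq1: (x − 9.792)² + (y + 45.252)² = 51.0334144155²
eq2: (x − 37.063)² + (y − 46.470)² = 44.7513014992²
eq3: (x + 29.956)² + (y − 3.406)² = 52.2526018293²
eq2−eq3, eq2−eq1 (x²,y² cancel):
  -134.038·x − 86.128·y = -3351.819509
  -54.542·x − 183.444·y = -1991.230502
det = -134.038·-183.444 − -86.128·-54.542 = 19890.873496
x = (-3351.819509·-183.444 − -86.128·-1991.230502) / 19890.873496 = 22.290146
y = (-134.038·-1991.230502 − -3351.819509·-54.542) / 19890.873496 = 4.227346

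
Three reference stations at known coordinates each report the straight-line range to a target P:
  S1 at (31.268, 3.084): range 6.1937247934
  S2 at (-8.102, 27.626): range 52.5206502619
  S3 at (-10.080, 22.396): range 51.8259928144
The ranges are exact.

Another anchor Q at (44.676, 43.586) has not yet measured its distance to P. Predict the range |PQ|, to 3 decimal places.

eq1: (x − 31.268)² + (y − 3.084)² = 6.1937247934²
eq2: (x + 8.102)² + (y − 27.626)² = 52.5206502619²
eq3: (x + 10.080)² + (y − 22.396)² = 51.8259928144²
eq1−eq2, eq1−eq3 (x²,y² cancel):
  -78.740·x + 49.084·y = -2878.417077
  -82.696·x + 38.624·y = -3031.582968
det = -78.740·38.624 − 49.084·-82.696 = 1017.796704
x = (-2878.417077·38.624 − 49.084·-3031.582968) / 1017.796704 = 36.968323
y = (-78.740·-3031.582968 − -2878.417077·-82.696) / 1017.796704 = 0.661492
|P − Q| = √((36.968323 − 44.676)² + (0.661492 − 43.586)²) = 43.611027

43.611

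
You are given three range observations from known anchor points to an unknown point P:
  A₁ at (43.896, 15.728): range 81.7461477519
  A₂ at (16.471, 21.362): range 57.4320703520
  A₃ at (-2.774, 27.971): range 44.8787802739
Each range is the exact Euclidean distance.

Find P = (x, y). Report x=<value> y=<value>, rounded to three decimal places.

eq1: (x − 43.896)² + (y − 15.728)² = 81.7461477519²
eq2: (x − 16.471)² + (y − 21.362)² = 57.4320703520²
eq3: (x + 2.774)² + (y − 27.971)² = 44.8787802739²
eq1−eq2, eq1−eq3 (x²,y² cancel):
  -54.850·x + 11.268·y = 1937.390052
  -93.340·x + 24.486·y = 3284.170870
det = -54.850·24.486 − 11.268·-93.340 = -291.301980
x = (1937.390052·24.486 − 11.268·3284.170870) / -291.301980 = -35.814708
y = (-54.850·3284.170870 − 1937.390052·-93.340) / -291.301980 = -2.400311

x=-35.815 y=-2.400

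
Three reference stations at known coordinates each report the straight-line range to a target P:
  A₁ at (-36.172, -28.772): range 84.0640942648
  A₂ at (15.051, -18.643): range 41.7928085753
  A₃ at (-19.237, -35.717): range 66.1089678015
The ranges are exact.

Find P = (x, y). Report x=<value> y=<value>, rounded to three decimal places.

eq1: (x + 36.172)² + (y + 28.772)² = 84.0640942648²
eq2: (x − 15.051)² + (y + 18.643)² = 41.7928085753²
eq3: (x + 19.237)² + (y + 35.717)² = 66.1089678015²
eq1−eq2, eq1−eq3 (x²,y² cancel):
  102.446·x + 20.258·y = 3757.985578
  33.870·x − 13.890·y = 2205.901011
det = 102.446·-13.890 − 20.258·33.870 = -2109.113400
x = (3757.985578·-13.890 − 20.258·2205.901011) / -2109.113400 = 45.936630
y = (102.446·2205.901011 − 3757.985578·33.870) / -2109.113400 = -46.798225

x=45.937 y=-46.798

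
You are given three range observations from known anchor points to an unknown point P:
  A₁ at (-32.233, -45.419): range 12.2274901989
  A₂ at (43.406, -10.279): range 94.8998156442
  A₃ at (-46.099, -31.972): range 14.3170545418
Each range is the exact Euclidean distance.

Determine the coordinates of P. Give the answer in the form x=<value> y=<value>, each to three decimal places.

x=-44.436 y=-46.192

eq1: (x + 32.233)² + (y + 45.419)² = 12.2274901989²
eq2: (x − 43.406)² + (y + 10.279)² = 94.8998156442²
eq3: (x + 46.099)² + (y + 31.972)² = 14.3170545418²
eq2−eq3, eq2−eq1 (x²,y² cancel):
  -179.010·x − 43.386·y = 9958.584867
  -151.278·x − 70.280·y = 9968.576666
det = -179.010·-70.280 − -43.386·-151.278 = 6017.475492
x = (9958.584867·-70.280 − -43.386·9968.576666) / 6017.475492 = -44.436023
y = (-179.010·9968.576666 − 9958.584867·-151.278) / 6017.475492 = -46.192146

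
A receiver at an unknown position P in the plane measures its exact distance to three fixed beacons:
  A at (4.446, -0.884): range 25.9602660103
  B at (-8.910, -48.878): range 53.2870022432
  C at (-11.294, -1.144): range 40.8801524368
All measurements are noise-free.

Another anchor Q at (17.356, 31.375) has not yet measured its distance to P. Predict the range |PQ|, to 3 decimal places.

43.649

eq1: (x − 4.446)² + (y + 0.884)² = 25.9602660103²
eq2: (x + 8.910)² + (y + 48.878)² = 53.2870022432²
eq3: (x + 11.294)² + (y + 1.144)² = 40.8801524368²
eq1−eq3, eq1−eq2 (x²,y² cancel):
  -31.480·x − 0.520·y = -888.936652
  -26.712·x − 95.988·y = 282.329415
det = -31.480·-95.988 − -0.520·-26.712 = 3007.812000
x = (-888.936652·-95.988 − -0.520·282.329415) / 3007.812000 = 28.417355
y = (-31.480·282.329415 − -888.936652·-26.712) / 3007.812000 = -10.849417
|P − Q| = √((28.417355 − 17.356)² + (-10.849417 − 31.375)²) = 43.649226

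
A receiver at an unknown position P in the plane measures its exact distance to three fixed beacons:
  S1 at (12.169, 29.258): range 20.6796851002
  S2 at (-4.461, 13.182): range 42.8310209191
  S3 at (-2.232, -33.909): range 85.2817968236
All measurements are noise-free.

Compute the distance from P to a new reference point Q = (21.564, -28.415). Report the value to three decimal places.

eq1: (x − 12.169)² + (y − 29.258)² = 20.6796851002²
eq2: (x + 4.461)² + (y − 13.182)² = 42.8310209191²
eq3: (x + 2.232)² + (y + 33.909)² = 85.2817968236²
eq3−eq2, eq3−eq1 (x²,y² cancel):
  -4.458·x + 94.182·y = 4477.352056
  28.802·x + 126.334·y = 6694.648514
det = -4.458·126.334 − 94.182·28.802 = -3275.826936
x = (4477.352056·126.334 − 94.182·6694.648514) / -3275.826936 = 19.803730
y = (-4.458·6694.648514 − 4477.352056·28.802) / -3275.826936 = 48.476748
|P − Q| = √((19.803730 − 21.564)² + (48.476748 − -28.415)²) = 76.911894

76.912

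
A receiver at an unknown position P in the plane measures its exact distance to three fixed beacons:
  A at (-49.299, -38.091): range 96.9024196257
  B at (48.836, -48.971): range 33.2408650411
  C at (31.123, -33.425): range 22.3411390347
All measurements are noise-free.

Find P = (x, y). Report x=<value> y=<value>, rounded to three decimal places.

eq1: (x + 49.299)² + (y + 38.091)² = 96.9024196257²
eq2: (x − 48.836)² + (y + 48.971)² = 33.2408650411²
eq3: (x − 31.123)² + (y + 33.425)² = 22.3411390347²
eq1−eq3, eq1−eq2 (x²,y² cancel):
  160.844·x + 9.332·y = 7095.508508
  196.270·x − 21.760·y = 9186.921876
det = 160.844·-21.760 − 9.332·196.270 = -5331.557080
x = (7095.508508·-21.760 − 9.332·9186.921876) / -5331.557080 = 45.039492
y = (160.844·9186.921876 − 7095.508508·196.270) / -5331.557080 = -15.947650

x=45.039 y=-15.948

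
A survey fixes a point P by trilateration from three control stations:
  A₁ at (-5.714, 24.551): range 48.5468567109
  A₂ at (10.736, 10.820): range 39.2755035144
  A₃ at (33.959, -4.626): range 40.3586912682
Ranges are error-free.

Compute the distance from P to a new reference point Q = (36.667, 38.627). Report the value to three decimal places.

6.212

eq1: (x + 5.714)² + (y − 24.551)² = 48.5468567109²
eq2: (x − 10.736)² + (y − 10.820)² = 39.2755035144²
eq3: (x − 33.959)² + (y + 4.626)² = 40.3586912682²
eq3−eq2, eq3−eq1 (x²,y² cancel):
  -46.446·x + 30.892·y = -856.020676
  -79.346·x + 58.354·y = -1267.185496
det = -46.446·58.354 − 30.892·-79.346 = -259.153252
x = (-856.020676·58.354 − 30.892·-1267.185496) / -259.153252 = 41.698633
y = (-46.446·-1267.185496 − -856.020676·-79.346) / -259.153252 = 34.983621
|P − Q| = √((41.698633 − 36.667)² + (34.983621 − 38.627)²) = 6.212209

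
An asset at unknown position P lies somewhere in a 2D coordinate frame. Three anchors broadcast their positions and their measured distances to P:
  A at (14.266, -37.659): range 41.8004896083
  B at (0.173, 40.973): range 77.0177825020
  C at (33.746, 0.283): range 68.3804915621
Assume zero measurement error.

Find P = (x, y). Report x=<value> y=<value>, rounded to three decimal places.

eq1: (x − 14.266)² + (y + 37.659)² = 41.8004896083²
eq2: (x − 0.173)² + (y − 40.973)² = 77.0177825020²
eq3: (x − 33.746)² + (y − 0.283)² = 68.3804915621²
eq1−eq3, eq1−eq2 (x²,y² cancel):
  38.960·x + 75.884·y = -3411.457127
  -28.186·x + 157.264·y = -4127.360269
det = 38.960·157.264 − 75.884·-28.186 = 8265.871864
x = (-3411.457127·157.264 − 75.884·-4127.360269) / 8265.871864 = -27.014547
y = (38.960·-4127.360269 − -3411.457127·-28.186) / 8265.871864 = -31.086532

x=-27.015 y=-31.087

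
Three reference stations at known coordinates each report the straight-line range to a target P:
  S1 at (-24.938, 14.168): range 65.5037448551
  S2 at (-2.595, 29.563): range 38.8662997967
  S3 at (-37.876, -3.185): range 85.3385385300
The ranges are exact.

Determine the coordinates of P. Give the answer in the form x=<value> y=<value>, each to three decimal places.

eq1: (x + 24.938)² + (y − 14.168)² = 65.5037448551²
eq2: (x + 2.595)² + (y − 29.563)² = 38.8662997967²
eq3: (x + 37.876)² + (y + 3.185)² = 85.3385385300²
eq1−eq3, eq1−eq2 (x²,y² cancel):
  -25.876·x − 34.706·y = -2369.826035
  44.686·x + 30.790·y = 2838.220256
det = -25.876·30.790 − -34.706·44.686 = 754.150276
x = (-2369.826035·30.790 − -34.706·2838.220256) / 754.150276 = 33.861061
y = (-25.876·2838.220256 − -2369.826035·44.686) / 754.150276 = 43.036859

x=33.861 y=43.037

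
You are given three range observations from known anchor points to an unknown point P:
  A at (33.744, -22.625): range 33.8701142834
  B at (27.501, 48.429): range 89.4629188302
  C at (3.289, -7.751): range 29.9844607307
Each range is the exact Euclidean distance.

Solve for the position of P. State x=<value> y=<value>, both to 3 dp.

x=3.431 y=-37.735

eq1: (x − 33.744)² + (y + 22.625)² = 33.8701142834²
eq2: (x − 27.501)² + (y − 48.429)² = 89.4629188302²
eq3: (x − 3.289)² + (y + 7.751)² = 29.9844607307²
eq1−eq3, eq1−eq2 (x²,y² cancel):
  -60.910·x + 29.748·y = -1331.535883
  -12.486·x + 142.108·y = -5405.304323
det = -60.910·142.108 − 29.748·-12.486 = -8284.364752
x = (-1331.535883·142.108 − 29.748·-5405.304323) / -8284.364752 = 3.431151
y = (-60.910·-5405.304323 − -1331.535883·-12.486) / -8284.364752 = -37.735124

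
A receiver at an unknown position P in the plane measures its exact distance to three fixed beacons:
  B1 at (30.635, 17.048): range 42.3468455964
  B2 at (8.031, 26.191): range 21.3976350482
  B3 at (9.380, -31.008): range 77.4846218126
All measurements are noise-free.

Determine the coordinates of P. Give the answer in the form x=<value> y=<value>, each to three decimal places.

x=-0.402 y=45.857

eq1: (x − 30.635)² + (y − 17.048)² = 42.3468455964²
eq2: (x − 8.031)² + (y − 26.191)² = 21.3976350482²
eq3: (x − 9.380)² + (y + 31.008)² = 77.4846218126²
eq1−eq3, eq1−eq2 (x²,y² cancel):
  -42.510·x − 96.112·y = -4390.268350
  -45.208·x + 18.286·y = 856.724459
det = -42.510·18.286 − -96.112·-45.208 = -5122.369156
x = (-4390.268350·18.286 − -96.112·856.724459) / -5122.369156 = -0.402363
y = (-42.510·856.724459 − -4390.268350·-45.208) / -5122.369156 = 45.856634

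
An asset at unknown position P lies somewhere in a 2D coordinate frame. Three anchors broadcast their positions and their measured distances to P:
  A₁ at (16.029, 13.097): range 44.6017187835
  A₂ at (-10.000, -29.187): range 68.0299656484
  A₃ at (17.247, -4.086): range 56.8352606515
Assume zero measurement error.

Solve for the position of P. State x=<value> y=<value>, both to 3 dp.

eq1: (x − 16.029)² + (y − 13.097)² = 44.6017187835²
eq2: (x + 10.000)² + (y + 29.187)² = 68.0299656484²
eq3: (x − 17.247)² + (y + 4.086)² = 56.8352606515²
eq2−eq3, eq2−eq1 (x²,y² cancel):
  54.494·x + 50.202·y = 760.102809
  52.058·x + 84.568·y = 2115.342189
det = 54.494·84.568 − 50.202·52.058 = 1995.032876
x = (760.102809·84.568 − 50.202·2115.342189) / 1995.032876 = -21.009195
y = (54.494·2115.342189 − 760.102809·52.058) / 1995.032876 = 37.946254

x=-21.009 y=37.946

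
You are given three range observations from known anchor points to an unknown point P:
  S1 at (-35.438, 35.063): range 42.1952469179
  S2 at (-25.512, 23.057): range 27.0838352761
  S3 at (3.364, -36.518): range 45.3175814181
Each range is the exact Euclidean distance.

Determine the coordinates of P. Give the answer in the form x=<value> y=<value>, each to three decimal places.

x=-2.746 y=8.386

eq1: (x + 35.438)² + (y − 35.063)² = 42.1952469179²
eq2: (x + 25.512)² + (y − 23.057)² = 27.0838352761²
eq3: (x − 3.364)² + (y + 36.518)² = 45.3175814181²
eq3−eq1, eq3−eq2 (x²,y² cancel):
  -77.604·x + 143.162·y = 1413.629316
  -57.752·x + 119.150·y = 1157.755625
det = -77.604·119.150 − 143.162·-57.752 = -978.624776
x = (1413.629316·119.150 − 143.162·1157.755625) / -978.624776 = -2.746019
y = (-77.604·1157.755625 − 1413.629316·-57.752) / -978.624776 = 8.385796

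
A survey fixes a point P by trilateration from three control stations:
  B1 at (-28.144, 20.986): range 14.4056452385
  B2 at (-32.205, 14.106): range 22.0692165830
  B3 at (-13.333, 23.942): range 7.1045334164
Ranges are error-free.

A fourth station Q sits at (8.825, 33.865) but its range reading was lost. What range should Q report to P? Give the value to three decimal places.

eq1: (x + 28.144)² + (y − 20.986)² = 14.4056452385²
eq2: (x + 32.205)² + (y − 14.106)² = 22.0692165830²
eq3: (x + 13.333)² + (y − 23.942)² = 7.1045334164²
eq3−eq1, eq3−eq2 (x²,y² cancel):
  -29.622·x − 5.912·y = 324.460459
  -37.744·x − 19.672·y = 48.577082
det = -29.622·-19.672 − -5.912·-37.744 = 359.581456
x = (324.460459·-19.672 − -5.912·48.577082) / 359.581456 = -16.951927
y = (-29.622·48.577082 − 324.460459·-37.744) / 359.581456 = 30.055736
|P − Q| = √((-16.951927 − 8.825)² + (30.055736 − 33.865)²) = 26.056869

26.057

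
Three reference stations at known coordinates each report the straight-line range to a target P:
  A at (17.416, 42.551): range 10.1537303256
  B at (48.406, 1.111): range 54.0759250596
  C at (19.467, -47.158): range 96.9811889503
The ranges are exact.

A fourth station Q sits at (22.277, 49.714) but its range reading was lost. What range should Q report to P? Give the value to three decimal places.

2.364

eq1: (x − 17.416)² + (y − 42.551)² = 10.1537303256²
eq2: (x − 48.406)² + (y − 1.111)² = 54.0759250596²
eq3: (x − 19.467)² + (y + 47.158)² = 96.9811889503²
eq2−eq3, eq2−eq1 (x²,y² cancel):
  -57.878·x − 96.538·y = -6222.679443
  -61.980·x + 82.880·y = 2590.636932
det = -57.878·82.880 − -96.538·-61.980 = -10780.353880
x = (-6222.679443·82.880 − -96.538·2590.636932) / -10780.353880 = 24.641191
y = (-57.878·2590.636932 − -6222.679443·-61.980) / -10780.353880 = 49.685062
|P − Q| = √((24.641191 − 22.277)² + (49.685062 − 49.714)²) = 2.364369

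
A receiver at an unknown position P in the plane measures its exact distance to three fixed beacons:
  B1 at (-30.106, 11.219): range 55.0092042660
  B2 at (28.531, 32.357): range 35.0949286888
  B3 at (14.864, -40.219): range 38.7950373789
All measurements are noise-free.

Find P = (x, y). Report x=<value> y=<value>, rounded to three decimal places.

eq1: (x + 30.106)² + (y − 11.219)² = 55.0092042660²
eq2: (x − 28.531)² + (y − 32.357)² = 35.0949286888²
eq3: (x − 14.864)² + (y + 40.219)² = 38.7950373789²
eq3−eq2, eq3−eq1 (x²,y² cancel):
  27.334·x + 145.152·y = 295.887859
  -89.940·x + 102.876·y = -2327.226889
det = 27.334·102.876 − 145.152·-89.940 = 15866.983464
x = (295.887859·102.876 − 145.152·-2327.226889) / 15866.983464 = 23.208028
y = (27.334·-2327.226889 − 295.887859·-89.940) / 15866.983464 = -2.331903

x=23.208 y=-2.332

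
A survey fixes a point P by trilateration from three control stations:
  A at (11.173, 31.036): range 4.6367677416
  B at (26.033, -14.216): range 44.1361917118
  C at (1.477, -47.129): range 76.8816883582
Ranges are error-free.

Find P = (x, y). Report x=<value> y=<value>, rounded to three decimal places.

x=15.080 y=28.540

eq1: (x − 11.173)² + (y − 31.036)² = 4.6367677416²
eq2: (x − 26.033)² + (y + 14.216)² = 44.1361917118²
eq3: (x − 1.477)² + (y + 47.129)² = 76.8816883582²
eq2−eq1, eq2−eq3 (x²,y² cancel):
  -29.720·x + 90.504·y = 2134.761284
  -49.112·x − 65.826·y = -2619.278161
det = -29.720·-65.826 − 90.504·-49.112 = 6401.181168
x = (2134.761284·-65.826 − 90.504·-2619.278161) / 6401.181168 = 15.080397
y = (-29.720·-2619.278161 − 2134.761284·-49.112) / 6401.181168 = 28.539630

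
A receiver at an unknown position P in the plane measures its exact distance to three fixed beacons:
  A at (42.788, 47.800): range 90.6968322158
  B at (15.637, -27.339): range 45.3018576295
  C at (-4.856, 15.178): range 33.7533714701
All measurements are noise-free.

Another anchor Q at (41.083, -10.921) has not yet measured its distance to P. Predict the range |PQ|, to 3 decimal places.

67.589

eq1: (x − 42.788)² + (y − 47.800)² = 90.6968322158²
eq2: (x − 15.637)² + (y + 27.339)² = 45.3018576295²
eq3: (x + 4.856)² + (y − 15.178)² = 33.7533714701²
eq2−eq3, eq2−eq1 (x²,y² cancel):
  -40.986·x + 85.034·y = 174.983949
  54.302·x + 150.278·y = -3049.940815
det = -40.986·150.278 − 85.034·54.302 = -10776.810376
x = (174.983949·150.278 − 85.034·-3049.940815) / -10776.810376 = -26.505515
y = (-40.986·-3049.940815 − 174.983949·54.302) / -10776.810376 = -10.717726
|P − Q| = √((-26.505515 − 41.083)² + (-10.717726 − -10.921)²) = 67.588820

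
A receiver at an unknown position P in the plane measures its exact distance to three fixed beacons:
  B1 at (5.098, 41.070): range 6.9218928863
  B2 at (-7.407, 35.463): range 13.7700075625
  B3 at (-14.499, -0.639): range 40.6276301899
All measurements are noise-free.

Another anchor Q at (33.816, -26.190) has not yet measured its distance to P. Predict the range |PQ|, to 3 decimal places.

eq1: (x − 5.098)² + (y − 41.070)² = 6.9218928863²
eq2: (x + 7.407)² + (y − 35.463)² = 13.7700075625²
eq3: (x + 14.499)² + (y + 0.639)² = 40.6276301899²
eq1−eq3, eq1−eq2 (x²,y² cancel):
  -39.194·x − 83.418·y = -3104.796916
  -25.010·x − 11.214·y = -541.946993
det = -39.194·-11.214 − -83.418·-25.010 = -1646.762664
x = (-3104.796916·-11.214 − -83.418·-541.946993) / -1646.762664 = 6.309921
y = (-39.194·-541.946993 − -3104.796916·-25.010) / -1646.762664 = 34.255028
|P − Q| = √((6.309921 − 33.816)² + (34.255028 − -26.190)²) = 66.409229

66.409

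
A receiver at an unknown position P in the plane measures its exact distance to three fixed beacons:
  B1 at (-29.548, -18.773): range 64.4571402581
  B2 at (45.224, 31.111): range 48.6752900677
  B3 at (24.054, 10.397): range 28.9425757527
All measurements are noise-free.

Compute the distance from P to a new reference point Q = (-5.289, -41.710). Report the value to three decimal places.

47.441

eq1: (x + 29.548)² + (y + 18.773)² = 64.4571402581²
eq2: (x − 45.224)² + (y − 31.111)² = 48.6752900677²
eq3: (x − 24.054)² + (y − 10.397)² = 28.9425757527²
eq2−eq3, eq2−eq1 (x²,y² cancel):
  -42.340·x − 41.428·y = -794.800800
  -149.544·x − 99.768·y = -3573.033731
det = -42.340·-99.768 − -41.428·-149.544 = -1971.131712
x = (-794.800800·-99.768 − -41.428·-3573.033731) / -1971.131712 = 34.867257
y = (-42.340·-3573.033731 − -794.800800·-149.544) / -1971.131712 = -16.449716
|P − Q| = √((34.867257 − -5.289)² + (-16.449716 − -41.710)²) = 47.440562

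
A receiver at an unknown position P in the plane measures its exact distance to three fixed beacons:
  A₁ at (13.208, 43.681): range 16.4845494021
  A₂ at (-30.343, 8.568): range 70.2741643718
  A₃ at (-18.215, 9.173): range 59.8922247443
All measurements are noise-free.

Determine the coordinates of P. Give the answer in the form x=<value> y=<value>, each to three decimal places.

eq1: (x − 13.208)² + (y − 43.681)² = 16.4845494021²
eq2: (x + 30.343)² + (y − 8.568)² = 70.2741643718²
eq3: (x + 18.215)² + (y − 9.173)² = 59.8922247443²
eq2−eq1, eq2−eq3 (x²,y² cancel):
  87.102·x + 70.226·y = 5755.090561
  24.256·x + 1.210·y = 773.201474
det = 87.102·1.210 − 70.226·24.256 = -1598.008436
x = (5755.090561·1.210 − 70.226·773.201474) / -1598.008436 = 29.621362
y = (87.102·773.201474 − 5755.090561·24.256) / -1598.008436 = 45.211327

x=29.621 y=45.211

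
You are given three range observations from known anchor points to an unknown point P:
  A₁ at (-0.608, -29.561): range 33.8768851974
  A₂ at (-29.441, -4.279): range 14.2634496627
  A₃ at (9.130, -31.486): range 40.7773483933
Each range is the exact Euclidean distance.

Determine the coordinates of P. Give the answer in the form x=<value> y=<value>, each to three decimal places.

x=-16.037 y=0.598

eq1: (x + 0.608)² + (y + 29.561)² = 33.8768851974²
eq2: (x + 29.441)² + (y + 4.279)² = 14.2634496627²
eq3: (x − 9.130)² + (y + 31.486)² = 40.7773483933²
eq1−eq3, eq1−eq2 (x²,y² cancel):
  19.476·x − 3.850·y = -314.646080
  -57.666·x + 50.564·y = 955.057291
det = 19.476·50.564 − -3.850·-57.666 = 762.770364
x = (-314.646080·50.564 − -3.850·955.057291) / 762.770364 = -16.037322
y = (19.476·955.057291 − -314.646080·-57.666) / 762.770364 = 0.598234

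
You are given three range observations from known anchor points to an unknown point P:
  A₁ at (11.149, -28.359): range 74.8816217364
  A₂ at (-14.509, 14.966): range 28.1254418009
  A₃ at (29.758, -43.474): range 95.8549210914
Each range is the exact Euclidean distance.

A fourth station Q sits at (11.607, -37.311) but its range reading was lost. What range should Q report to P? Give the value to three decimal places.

83.578

eq1: (x − 11.149)² + (y + 28.359)² = 74.8816217364²
eq2: (x + 14.509)² + (y − 14.966)² = 28.1254418009²
eq3: (x − 29.758)² + (y + 43.474)² = 95.8549210914²
eq2−eq3, eq2−eq1 (x²,y² cancel):
  88.534·x − 116.880·y = -6056.090418
  51.316·x − 86.650·y = -4322.175952
det = 88.534·-86.650 − -116.880·51.316 = -1673.657020
x = (-6056.090418·-86.650 − -116.880·-4322.175952) / -1673.657020 = -11.701507
y = (88.534·-4322.175952 − -6056.090418·51.316) / -1673.657020 = 42.950968
|P − Q| = √((-11.701507 − 11.607)² + (42.950968 − -37.311)²) = 83.577928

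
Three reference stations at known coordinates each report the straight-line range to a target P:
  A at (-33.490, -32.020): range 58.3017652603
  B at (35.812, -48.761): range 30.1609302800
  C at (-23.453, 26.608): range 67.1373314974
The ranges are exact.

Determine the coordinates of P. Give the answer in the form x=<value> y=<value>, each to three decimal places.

eq1: (x + 33.490)² + (y + 32.020)² = 58.3017652603²
eq2: (x − 35.812)² + (y + 48.761)² = 30.1609302800²
eq3: (x + 23.453)² + (y − 26.608)² = 67.1373314974²
eq3−eq1, eq3−eq2 (x²,y² cancel):
  -20.074·x − 117.256·y = 1997.157075
  118.530·x − 150.738·y = 5999.845157
det = -20.074·-150.738 − -117.256·118.530 = 16924.268292
x = (1997.157075·-150.738 − -117.256·5999.845157) / 16924.268292 = 23.780667
y = (-20.074·5999.845157 − 1997.157075·118.530) / 16924.268292 = -21.103655

x=23.781 y=-21.104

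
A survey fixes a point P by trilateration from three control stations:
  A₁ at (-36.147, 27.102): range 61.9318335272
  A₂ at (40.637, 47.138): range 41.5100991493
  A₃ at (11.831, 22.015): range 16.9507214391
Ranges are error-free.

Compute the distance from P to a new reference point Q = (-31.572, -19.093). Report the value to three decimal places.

eq1: (x + 36.147)² + (y − 27.102)² = 61.9318335272²
eq2: (x − 40.637)² + (y − 47.138)² = 41.5100991493²
eq3: (x − 11.831)² + (y − 22.015)² = 16.9507214391²
eq3−eq2, eq3−eq1 (x²,y² cancel):
  57.612·x + 50.246·y = 1812.962653
  -95.956·x + 10.174·y = -2131.733820
det = 57.612·10.174 − 50.246·-95.956 = 5407.549664
x = (1812.962653·10.174 − 50.246·-2131.733820) / 5407.549664 = 23.218683
y = (57.612·-2131.733820 − 1812.962653·-95.956) / 5407.549664 = 9.459219
|P − Q| = √((23.218683 − -31.572)² + (9.459219 − -19.093)²) = 61.783882

61.784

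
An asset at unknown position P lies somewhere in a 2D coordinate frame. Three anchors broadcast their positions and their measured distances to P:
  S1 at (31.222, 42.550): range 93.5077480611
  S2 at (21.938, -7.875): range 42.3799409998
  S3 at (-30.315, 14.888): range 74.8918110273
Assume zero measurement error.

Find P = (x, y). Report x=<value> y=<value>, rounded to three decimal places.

x=9.666 y=-48.439

eq1: (x − 31.222)² + (y − 42.550)² = 93.5077480611²
eq2: (x − 21.938)² + (y + 7.875)² = 42.3799409998²
eq3: (x + 30.315)² + (y − 14.888)² = 74.8918110273²
eq2−eq3, eq2−eq1 (x²,y² cancel):
  -104.506·x + 45.526·y = -3215.363660
  18.568·x + 100.850·y = -4705.615233
det = -104.506·100.850 − 45.526·18.568 = -11384.756868
x = (-3215.363660·100.850 − 45.526·-4705.615233) / -11384.756868 = 9.665695
y = (-104.506·-4705.615233 − -3215.363660·18.568) / -11384.756868 = -48.439146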